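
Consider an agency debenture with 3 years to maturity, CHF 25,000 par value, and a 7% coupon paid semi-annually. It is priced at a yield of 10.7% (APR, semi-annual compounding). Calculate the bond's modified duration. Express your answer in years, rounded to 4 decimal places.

2.6039 years

Periodic yield y = 0.0535. First find Macaulay duration:
  t   CF        PV=CF/(1+0.0535)^t    t·PV
  1       875.00       830.5648       830.5648
  2       875.00       788.3861     1,576.7723
  3       875.00       748.3494     2,245.0483
  4       875.00       710.3459     2,841.3837
  5       875.00       674.2724     3,371.3618
  6    25,875.00    18,926.6224   113,559.7347
  Σ                 22,678.5411   124,424.8655
P = 22,678.5411; Macaulay duration = 124,424.8655 / 22,678.5411 = 5.48646 half-year periods = 2.74323 years.
Modified duration = D_Mac / (1 + y) = 2.74323 / 1.0535 = 2.60392 years.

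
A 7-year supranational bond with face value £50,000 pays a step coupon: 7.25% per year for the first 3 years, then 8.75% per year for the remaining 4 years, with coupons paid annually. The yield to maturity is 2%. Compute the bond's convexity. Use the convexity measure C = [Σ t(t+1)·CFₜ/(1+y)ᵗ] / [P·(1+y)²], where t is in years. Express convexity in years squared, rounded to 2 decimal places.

42.52

With y = 0.02:
  t   CF        PV=CF/(1+0.02)^t    t·PV        t(t+1)·PV
  1     3,625.00     3,553.9216     3,553.9216       7,107.8431
  2     3,625.00     3,484.2368     6,968.4737      20,905.4210
  3     3,625.00     3,415.9185    10,247.7554      40,991.0216
  4     4,375.00     4,041.8237    16,167.2950      80,836.4748
  5     4,375.00     3,962.5723    19,812.8615     118,877.1688
  6     4,375.00     3,884.8748    23,309.2488     163,164.7415
  7    54,375.00    47,336.7097   331,356.9680   2,650,855.7439
  Σ                 69,680.0574   411,416.5238   3,082,738.4146
P = 69,680.0574.
Convexity = Σ t(t+1)·PV / [P·(1+y)²] = 3,082,738.4146 / (69,680.0574 × 1.040400) = 42.52339.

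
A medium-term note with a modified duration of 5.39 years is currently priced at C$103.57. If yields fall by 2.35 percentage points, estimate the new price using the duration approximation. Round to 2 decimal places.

C$116.69

Duration approximation: ΔP/P ≈ -D_mod · Δy = -5.39 × (-0.0235) = +0.126665.
New price ≈ 103.57 × (1 + 0.126665) = 116.68869405.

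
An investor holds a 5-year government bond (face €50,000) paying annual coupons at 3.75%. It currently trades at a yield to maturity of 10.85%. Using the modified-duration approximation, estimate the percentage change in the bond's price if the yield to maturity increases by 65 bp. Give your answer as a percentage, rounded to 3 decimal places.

Periodic yield y = 0.1085. Modified duration first:
  t   CF        PV=CF/(1+0.1085)^t    t·PV
  1     1,875.00     1,691.4750     1,691.4750
  2     1,875.00     1,525.9134     3,051.8267
  3     1,875.00     1,376.5569     4,129.6708
  4     1,875.00     1,241.8195     4,967.2781
  5    51,875.00    30,994.1423   154,970.7114
  Σ                 36,829.9071   168,810.9620
P = 36,829.9071; D_Mac = 4.58353 yrs; D_mod = 4.58353/(1+0.1085) = 4.13489 yrs.
ΔP/P ≈ -D_mod · Δy = -4.13489 × (+0.0065) = -0.026877 = -2.6877%.

-2.688%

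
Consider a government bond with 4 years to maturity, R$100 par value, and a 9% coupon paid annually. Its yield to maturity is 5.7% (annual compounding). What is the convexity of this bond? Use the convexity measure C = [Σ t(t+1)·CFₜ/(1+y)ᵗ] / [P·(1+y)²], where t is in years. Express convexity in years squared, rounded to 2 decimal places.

With y = 0.057:
  t   CF        PV=CF/(1+0.057)^t    t·PV        t(t+1)·PV
  1         9.00         8.5147         8.5147          17.0293
  2         9.00         8.0555        16.1110          48.3330
  3         9.00         7.6211        22.8633          91.4532
  4       109.00        87.3226       349.2903       1,746.4516
  Σ                    111.5138       396.7793       1,903.2671
P = 111.5138.
Convexity = Σ t(t+1)·PV / [P·(1+y)²] = 1,903.2671 / (111.5138 × 1.117249) = 15.27640.

15.28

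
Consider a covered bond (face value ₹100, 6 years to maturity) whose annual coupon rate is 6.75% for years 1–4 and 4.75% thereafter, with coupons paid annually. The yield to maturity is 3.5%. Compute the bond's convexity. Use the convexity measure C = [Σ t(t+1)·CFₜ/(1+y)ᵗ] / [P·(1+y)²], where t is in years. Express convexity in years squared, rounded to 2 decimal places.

32.27

With y = 0.035:
  t   CF        PV=CF/(1+0.035)^t    t·PV        t(t+1)·PV
  1         6.75         6.5217         6.5217          13.0435
  2         6.75         6.3012        12.6024          37.8072
  3         6.75         6.0881        18.2643          73.0574
  4         6.75         5.8822        23.5289         117.6447
  5         4.75         3.9994        19.9969         119.9812
  6       104.75        85.2142       511.2852       3,578.9961
  Σ                    114.0068       592.1994       3,940.5300
P = 114.0068.
Convexity = Σ t(t+1)·PV / [P·(1+y)²] = 3,940.5300 / (114.0068 × 1.071225) = 32.26584.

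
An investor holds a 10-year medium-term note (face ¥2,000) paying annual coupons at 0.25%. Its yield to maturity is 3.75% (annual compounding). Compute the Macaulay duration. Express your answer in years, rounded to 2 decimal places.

9.86 years

Periodic yield y = 0.0375. Discount each cash flow and weight by its year:
  t   CF        PV=CF/(1+0.0375)^t    t·PV
  1         5.00         4.8193         4.8193
  2         5.00         4.6451         9.2902
  3         5.00         4.4772        13.4316
  4         5.00         4.3154        17.2615
  5         5.00         4.1594        20.7969
  6         5.00         4.0090        24.0543
  7         5.00         3.8641        27.0490
  8         5.00         3.7245        29.7958
  9         5.00         3.5899        32.3087
  10    2,005.00     1,387.5011    13,875.0106
  Σ                  1,425.1049    14,053.8178
Price P = Σ PV = 1,425.1049.
Macaulay duration = Σ(t·PV) / P = 14,053.8178 / 1,425.1049 = 9.86160 years.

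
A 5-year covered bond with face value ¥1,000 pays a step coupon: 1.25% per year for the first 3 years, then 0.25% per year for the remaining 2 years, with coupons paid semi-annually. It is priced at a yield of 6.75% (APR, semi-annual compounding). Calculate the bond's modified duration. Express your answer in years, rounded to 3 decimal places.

Periodic yield y = 0.03375. First find Macaulay duration:
  t   CF        PV=CF/(1+0.03375)^t    t·PV
  1         6.25         6.0459         6.0459
  2         6.25         5.8486        11.6971
  3         6.25         5.6576        16.9728
  4         6.25         5.4729        21.8916
  5         6.25         5.2942        26.4711
  6         6.25         5.1214        30.7283
  7         1.25         0.9908         6.9358
  8         1.25         0.9585         7.6679
  9         1.25         0.9272         8.3447
  10    1,001.25       718.4347     7,184.3471
  Σ                    754.7519     7,321.1025
P = 754.7519; Macaulay duration = 7,321.1025 / 754.7519 = 9.70001 half-year periods = 4.85001 years.
Modified duration = D_Mac / (1 + y) = 4.85001 / 1.03375 = 4.69166 years.

4.692 years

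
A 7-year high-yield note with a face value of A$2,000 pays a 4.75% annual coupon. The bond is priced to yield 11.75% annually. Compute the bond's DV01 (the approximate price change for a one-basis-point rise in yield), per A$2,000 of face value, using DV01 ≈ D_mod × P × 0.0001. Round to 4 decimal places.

A$0.7149

Periodic yield y = 0.1175.
  t   CF        PV=CF/(1+0.1175)^t    t·PV
  1        95.00        85.0112        85.0112
  2        95.00        76.0726       152.1453
  3        95.00        68.0740       204.2219
  4        95.00        60.9163       243.6652
  5        95.00        54.5112       272.5561
  6        95.00        48.7796       292.6777
  7     2,095.00       962.6121     6,738.2845
  Σ                  1,355.9770     7,988.5619
P = 1,355.9770; D_Mac = 5.89137 yrs; D_mod = 5.27192 yrs.
DV01 ≈ 5.27192 × 1,355.9770 × 0.0001 = 0.714860.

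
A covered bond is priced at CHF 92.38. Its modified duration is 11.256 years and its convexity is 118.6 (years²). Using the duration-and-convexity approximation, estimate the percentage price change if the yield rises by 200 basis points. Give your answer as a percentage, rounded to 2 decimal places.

-20.14%

Duration effect: -D_mod·Δy = -11.256 × (+0.02) = -0.225120
Convexity effect: ½·C·(Δy)² = 0.5 × 118.6 × (0.02)² = +0.0237200
ΔP/P ≈ -0.225120 + 0.0237200 = -0.201400
= -20.1400%.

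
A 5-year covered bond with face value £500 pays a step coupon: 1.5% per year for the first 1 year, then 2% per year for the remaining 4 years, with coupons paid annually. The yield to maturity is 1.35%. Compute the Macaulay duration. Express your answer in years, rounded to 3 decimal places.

Periodic yield y = 0.0135. Discount each cash flow and weight by its year:
  t   CF        PV=CF/(1+0.0135)^t    t·PV
  1         7.50         7.4001         7.4001
  2        10.00         9.7354        19.4707
  3        10.00         9.6057        28.8171
  4        10.00         9.4777        37.9110
  5       510.00       476.9265     2,384.6323
  Σ                    513.1454     2,478.2312
Price P = Σ PV = 513.1454.
Macaulay duration = Σ(t·PV) / P = 2,478.2312 / 513.1454 = 4.82949 years.

4.829 years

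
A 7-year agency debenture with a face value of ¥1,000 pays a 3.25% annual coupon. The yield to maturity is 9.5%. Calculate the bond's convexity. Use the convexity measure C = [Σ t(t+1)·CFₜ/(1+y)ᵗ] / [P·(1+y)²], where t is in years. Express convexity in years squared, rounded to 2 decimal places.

With y = 0.095:
  t   CF        PV=CF/(1+0.095)^t    t·PV        t(t+1)·PV
  1        32.50        29.6804        29.6804          59.3607
  2        32.50        27.1054        54.2107         162.6321
  3        32.50        24.7538        74.2613         297.0450
  4        32.50        22.6062        90.4247         452.1233
  5        32.50        20.6449       103.2245         619.3470
  6        32.50        18.8538       113.1227         791.8591
  7     1,032.50       547.0049     3,829.0344      30,632.2751
  Σ                    690.6492     4,293.9586      33,014.6423
P = 690.6492.
Convexity = Σ t(t+1)·PV / [P·(1+y)²] = 33,014.6423 / (690.6492 × 1.199025) = 39.86767.

39.87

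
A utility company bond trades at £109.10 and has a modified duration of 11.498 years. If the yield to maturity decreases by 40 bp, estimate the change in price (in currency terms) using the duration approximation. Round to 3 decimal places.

Duration approximation: ΔP/P ≈ -D_mod · Δy = -11.498 × (-0.004) = +0.045992.
ΔP ≈ 109.10 × (+0.045992) = +5.0177272.

+£5.018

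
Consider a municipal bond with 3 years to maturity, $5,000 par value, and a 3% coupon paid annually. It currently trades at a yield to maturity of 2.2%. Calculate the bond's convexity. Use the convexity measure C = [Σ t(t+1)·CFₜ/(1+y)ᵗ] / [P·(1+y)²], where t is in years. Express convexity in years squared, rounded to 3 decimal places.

With y = 0.022:
  t   CF        PV=CF/(1+0.022)^t    t·PV        t(t+1)·PV
  1       150.00       146.7710       146.7710         293.5421
  2       150.00       143.6116       287.2232         861.6695
  3     5,150.00     4,824.5248    14,473.5743      57,894.2974
  Σ                  5,114.9074    14,907.5686      59,049.5090
P = 5,114.9074.
Convexity = Σ t(t+1)·PV / [P·(1+y)²] = 59,049.5090 / (5,114.9074 × 1.044484) = 11.05291.

11.053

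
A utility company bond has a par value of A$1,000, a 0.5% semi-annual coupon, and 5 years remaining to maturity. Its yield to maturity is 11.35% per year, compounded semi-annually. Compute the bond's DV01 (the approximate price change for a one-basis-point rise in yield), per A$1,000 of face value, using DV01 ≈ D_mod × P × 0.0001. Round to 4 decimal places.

Periodic yield y = 0.05675.
  t   CF        PV=CF/(1+0.05675)^t    t·PV
  1         2.50         2.3657         2.3657
  2         2.50         2.2387         4.4774
  3         2.50         2.1185         6.3554
  4         2.50         2.0047         8.0188
  5         2.50         1.8970         9.4852
  6         2.50         1.7952        10.7710
  7         2.50         1.6988        11.8914
  8         2.50         1.6075        12.8603
  9         2.50         1.5212        13.6909
  10    1,002.50       577.2472     5,772.4718
  Σ                    594.4945     5,852.3880
P = 594.4945; D_Mac = 9.84431 half-year periods = 4.92215 yrs; D_mod = 4.65782 yrs.
DV01 ≈ 4.65782 × 594.4945 × 0.0001 = 0.276905.

A$0.2769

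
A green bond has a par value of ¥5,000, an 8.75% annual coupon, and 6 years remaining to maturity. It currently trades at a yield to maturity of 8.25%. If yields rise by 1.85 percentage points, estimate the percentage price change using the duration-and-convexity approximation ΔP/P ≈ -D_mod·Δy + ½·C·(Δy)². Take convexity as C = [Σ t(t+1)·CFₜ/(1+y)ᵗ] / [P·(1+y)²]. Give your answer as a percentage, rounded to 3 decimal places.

With y = 0.0825:
  t   CF        PV=CF/(1+0.0825)^t    t·PV        t(t+1)·PV
  1       437.50       404.1570       404.1570         808.3141
  2       437.50       373.3552       746.7105       2,240.1314
  3       437.50       344.9009     1,034.7027       4,138.8109
  4       437.50       318.6152     1,274.4606       6,372.3032
  5       437.50       294.3327     1,471.6636       8,829.9814
  6     5,437.50     3,379.3396    20,276.0377     141,932.2639
  Σ                  5,114.7007    25,207.7322     164,321.8050
P = 5,114.7007; D_Mac = 4.92849 yrs; D_mod = 4.55287 yrs; C = 27.41695.
Duration effect: -4.55287 × (+0.0185) = -0.084228
Convexity effect: 0.5 × 27.41695 × (0.0185)² = +0.0046917
ΔP/P ≈ -0.084228 + 0.0046917 = -0.079536 = -7.9536%.

-7.954%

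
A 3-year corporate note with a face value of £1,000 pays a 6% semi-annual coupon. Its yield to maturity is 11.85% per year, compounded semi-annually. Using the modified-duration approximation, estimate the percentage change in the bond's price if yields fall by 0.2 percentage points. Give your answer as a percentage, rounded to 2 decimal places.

+0.52%

Periodic yield y = 0.05925. Modified duration first:
  t   CF        PV=CF/(1+0.05925)^t    t·PV
  1        30.00        28.3219        28.3219
  2        30.00        26.7377        53.4754
  3        30.00        25.2421        75.7264
  4        30.00        23.8302        95.3207
  5        30.00        22.4972       112.4861
  6     1,030.00       729.1995     4,375.1973
  Σ                    855.8287     4,740.5278
P = 855.8287; D_Mac = 5.53911 half-year periods = 2.76955 yrs; D_mod = 2.76955/(1+0.05925) = 2.61464 yrs.
ΔP/P ≈ -D_mod · Δy = -2.61464 × (-0.002) = +0.005229 = +0.5229%.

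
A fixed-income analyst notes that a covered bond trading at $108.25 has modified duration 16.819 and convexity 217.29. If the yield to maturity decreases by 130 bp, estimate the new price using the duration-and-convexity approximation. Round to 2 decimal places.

$133.91

Duration effect: -D_mod·Δy = -16.819 × (-0.013) = +0.218647
Convexity effect: ½·C·(Δy)² = 0.5 × 217.29 × (-0.013)² = +0.018361005
ΔP/P ≈ +0.218647 + 0.018361005 = +0.237008005
New price ≈ 108.25 × (1 + 0.237008005) = 133.90611654125.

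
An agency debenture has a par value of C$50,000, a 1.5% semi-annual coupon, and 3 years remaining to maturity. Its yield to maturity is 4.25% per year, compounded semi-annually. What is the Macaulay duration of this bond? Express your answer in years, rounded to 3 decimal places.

2.942 years

Periodic yield y = 0.02125. Discount each cash flow and weight by its period:
  t   CF        PV=CF/(1+0.02125)^t    t·PV
  1       375.00       367.1971       367.1971
  2       375.00       359.5565       719.1130
  3       375.00       352.0749     1,056.2247
  4       375.00       344.7490     1,378.9959
  5       375.00       337.5755     1,687.8775
  6    50,375.00    44,404.0560   266,424.3361
  Σ                 46,165.2089   271,633.7443
Price P = Σ PV = 46,165.2089.
Macaulay duration = Σ(t·PV) / P = 271,633.7443 / 46,165.2089 = 5.88395 half-year periods.
In years: 5.88395 / 2 = 2.94197 years.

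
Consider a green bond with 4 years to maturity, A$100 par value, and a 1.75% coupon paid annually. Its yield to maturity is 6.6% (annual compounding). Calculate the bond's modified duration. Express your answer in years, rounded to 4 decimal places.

Periodic yield y = 0.066. First find Macaulay duration:
  t   CF        PV=CF/(1+0.066)^t    t·PV
  1         1.75         1.6417         1.6417
  2         1.75         1.5400         3.0800
  3         1.75         1.4447         4.3340
  4       101.75        78.7963       315.1850
  Σ                     83.4226       324.2407
P = 83.4226; Macaulay duration = 324.2407 / 83.4226 = 3.88673 years.
Modified duration = D_Mac / (1 + y) = 3.88673 / 1.066 = 3.64608 years.

3.6461 years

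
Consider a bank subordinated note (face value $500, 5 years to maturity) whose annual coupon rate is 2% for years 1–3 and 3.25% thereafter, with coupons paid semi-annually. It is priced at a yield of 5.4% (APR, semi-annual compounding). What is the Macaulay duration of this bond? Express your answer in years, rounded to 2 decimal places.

4.75 years

Periodic yield y = 0.027. Discount each cash flow and weight by its period:
  t   CF        PV=CF/(1+0.027)^t    t·PV
  1        5.000         4.8685         4.8685
  2        5.000         4.7406         9.4811
  3        5.000         4.6159        13.8478
  4        5.000         4.4946        17.9783
  5        5.000         4.3764        21.8820
  6        5.000         4.2614        25.5681
  7        8.125         6.7426        47.1985
  8        8.125         6.5654        52.5230
  9        8.125         6.3928        57.5350
  10     508.125       389.2836     3,892.8362
  Σ                    436.3418     4,143.7185
Price P = Σ PV = 436.3418.
Macaulay duration = Σ(t·PV) / P = 4,143.7185 / 436.3418 = 9.49650 half-year periods.
In years: 9.49650 / 2 = 4.74825 years.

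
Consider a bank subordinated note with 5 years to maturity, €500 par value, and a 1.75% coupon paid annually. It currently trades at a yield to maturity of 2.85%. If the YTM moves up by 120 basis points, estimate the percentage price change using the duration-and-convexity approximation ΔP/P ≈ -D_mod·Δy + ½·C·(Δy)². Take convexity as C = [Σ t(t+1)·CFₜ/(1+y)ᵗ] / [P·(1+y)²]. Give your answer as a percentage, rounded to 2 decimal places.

-5.44%

With y = 0.0285:
  t   CF        PV=CF/(1+0.0285)^t    t·PV        t(t+1)·PV
  1         8.75         8.5075         8.5075          17.0151
  2         8.75         8.2718        16.5436          49.6307
  3         8.75         8.0426        24.1277          96.5109
  4         8.75         7.8197        31.2789         156.3943
  5       508.75       442.0618     2,210.3088      13,261.8526
  Σ                    474.7034     2,290.7665      13,581.4036
P = 474.7034; D_Mac = 4.82568 yrs; D_mod = 4.69196 yrs; C = 27.04667.
Duration effect: -4.69196 × (+0.012) = -0.056304
Convexity effect: 0.5 × 27.04667 × (0.012)² = +0.0019474
ΔP/P ≈ -0.056304 + 0.0019474 = -0.054356 = -5.4356%.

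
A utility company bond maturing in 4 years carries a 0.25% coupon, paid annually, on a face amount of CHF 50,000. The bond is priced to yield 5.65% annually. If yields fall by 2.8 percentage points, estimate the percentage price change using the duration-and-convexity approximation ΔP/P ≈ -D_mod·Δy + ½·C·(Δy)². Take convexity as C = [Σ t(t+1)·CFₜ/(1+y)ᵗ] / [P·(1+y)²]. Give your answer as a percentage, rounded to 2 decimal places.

+11.25%

With y = 0.0565:
  t   CF        PV=CF/(1+0.0565)^t    t·PV        t(t+1)·PV
  1       125.00       118.3152       118.3152         236.6304
  2       125.00       111.9879       223.9758         671.9273
  3       125.00       105.9989       317.9968       1,271.9872
  4    50,125.00    40,232.4407   160,929.7629     804,648.8144
  Σ                 40,568.7427   161,590.0506     806,829.3593
P = 40,568.7427; D_Mac = 3.98312 yrs; D_mod = 3.77011 yrs; C = 17.81768.
Duration effect: -3.77011 × (-0.028) = +0.105563
Convexity effect: 0.5 × 17.81768 × (-0.028)² = +0.0069845
ΔP/P ≈ +0.105563 + 0.0069845 = +0.112547 = +11.2547%.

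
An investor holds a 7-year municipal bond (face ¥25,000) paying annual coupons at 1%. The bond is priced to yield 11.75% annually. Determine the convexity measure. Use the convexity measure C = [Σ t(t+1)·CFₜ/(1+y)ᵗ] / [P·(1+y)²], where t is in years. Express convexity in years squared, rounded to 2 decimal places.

42.23

With y = 0.1175:
  t   CF        PV=CF/(1+0.1175)^t    t·PV        t(t+1)·PV
  1       250.00       223.7136       223.7136         447.4273
  2       250.00       200.1912       400.3824       1,201.1471
  3       250.00       179.1420       537.4260       2,149.7040
  4       250.00       160.3060       641.2242       3,206.1208
  5       250.00       143.4506       717.2530       4,303.5178
  6       250.00       128.3674       770.2045       5,391.4317
  7    25,250.00    11,601.8878    81,213.2144     649,705.7148
  Σ                 12,637.0586    84,503.4180     666,405.0634
P = 12,637.0586.
Convexity = Σ t(t+1)·PV / [P·(1+y)²] = 666,405.0634 / (12,637.0586 × 1.248806) = 42.22768.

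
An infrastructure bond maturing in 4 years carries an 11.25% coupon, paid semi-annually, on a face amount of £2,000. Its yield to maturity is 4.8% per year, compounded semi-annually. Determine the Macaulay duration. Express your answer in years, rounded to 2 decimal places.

3.40 years

Periodic yield y = 0.024. Discount each cash flow and weight by its period:
  t   CF        PV=CF/(1+0.024)^t    t·PV
  1       112.50       109.8633       109.8633
  2       112.50       107.2884       214.5767
  3       112.50       104.7738       314.3214
  4       112.50       102.3182       409.2726
  5       112.50        99.9201       499.6004
  6       112.50        97.5782       585.4692
  7       112.50        95.2912       667.0384
  8     2,112.50     1,747.4190    13,979.3524
  Σ                  2,464.4521    16,779.4943
Price P = Σ PV = 2,464.4521.
Macaulay duration = Σ(t·PV) / P = 16,779.4943 / 2,464.4521 = 6.80861 half-year periods.
In years: 6.80861 / 2 = 3.40431 years.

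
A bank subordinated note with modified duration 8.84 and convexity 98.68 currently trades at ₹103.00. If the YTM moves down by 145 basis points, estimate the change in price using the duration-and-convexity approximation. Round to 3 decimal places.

Duration effect: -D_mod·Δy = -8.84 × (-0.0145) = +0.128180
Convexity effect: ½·C·(Δy)² = 0.5 × 98.68 × (-0.0145)² = +0.010373735
ΔP/P ≈ +0.128180 + 0.010373735 = +0.138553735
ΔP ≈ 103.00 × (+0.138553735) = +14.271034705.

+₹14.271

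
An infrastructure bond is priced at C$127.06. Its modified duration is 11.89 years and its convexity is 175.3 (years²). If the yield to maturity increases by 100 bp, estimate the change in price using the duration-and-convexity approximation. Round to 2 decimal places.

-C$13.99

Duration effect: -D_mod·Δy = -11.89 × (+0.01) = -0.118900
Convexity effect: ½·C·(Δy)² = 0.5 × 175.3 × (0.01)² = +0.0087650
ΔP/P ≈ -0.118900 + 0.0087650 = -0.110135
ΔP ≈ 127.06 × (-0.110135) = -13.9937531.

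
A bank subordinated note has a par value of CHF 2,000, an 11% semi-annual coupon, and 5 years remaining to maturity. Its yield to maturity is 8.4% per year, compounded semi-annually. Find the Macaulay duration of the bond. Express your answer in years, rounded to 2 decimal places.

Periodic yield y = 0.042. Discount each cash flow and weight by its period:
  t   CF        PV=CF/(1+0.042)^t    t·PV
  1       110.00       105.5662       105.5662
  2       110.00       101.3112       202.6223
  3       110.00        97.2276       291.6828
  4       110.00        93.3086       373.2345
  5       110.00        89.5476       447.7381
  6       110.00        85.9382       515.6293
  7       110.00        82.4743       577.3201
  8       110.00        79.1500       633.2000
  9       110.00        75.9597       683.6373
  10    2,110.00     1,398.3158    13,983.1580
  Σ                  2,208.7992    17,813.7887
Price P = Σ PV = 2,208.7992.
Macaulay duration = Σ(t·PV) / P = 17,813.7887 / 2,208.7992 = 8.06492 half-year periods.
In years: 8.06492 / 2 = 4.03246 years.

4.03 years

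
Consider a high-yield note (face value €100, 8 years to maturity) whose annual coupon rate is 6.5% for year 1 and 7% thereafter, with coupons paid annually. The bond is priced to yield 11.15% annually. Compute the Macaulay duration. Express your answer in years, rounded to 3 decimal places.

Periodic yield y = 0.1115. Discount each cash flow and weight by its year:
  t   CF        PV=CF/(1+0.1115)^t    t·PV
  1         6.50         5.8480         5.8480
  2         7.00         5.6660        11.3321
  3         7.00         5.0976        15.2929
  4         7.00         4.5863        18.3451
  5         7.00         4.1262        20.6310
  6         7.00         3.7123        22.2737
  7         7.00         3.3399        23.3792
  8       107.00        45.9312       367.4498
  Σ                     78.3075       484.5518
Price P = Σ PV = 78.3075.
Macaulay duration = Σ(t·PV) / P = 484.5518 / 78.3075 = 6.18781 years.

6.188 years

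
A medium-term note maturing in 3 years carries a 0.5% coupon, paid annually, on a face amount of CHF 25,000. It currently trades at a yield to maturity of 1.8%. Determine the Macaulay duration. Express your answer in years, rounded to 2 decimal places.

2.98 years

Periodic yield y = 0.018. Discount each cash flow and weight by its year:
  t   CF        PV=CF/(1+0.018)^t    t·PV
  1       125.00       122.7898       122.7898
  2       125.00       120.6186       241.2373
  3    25,125.00    23,815.6663    71,446.9989
  Σ                 24,059.0747    71,811.0260
Price P = Σ PV = 24,059.0747.
Macaulay duration = Σ(t·PV) / P = 71,811.0260 / 24,059.0747 = 2.98478 years.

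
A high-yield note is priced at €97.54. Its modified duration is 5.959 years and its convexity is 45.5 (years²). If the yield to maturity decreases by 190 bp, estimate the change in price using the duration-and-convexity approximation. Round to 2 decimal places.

+€11.84

Duration effect: -D_mod·Δy = -5.959 × (-0.019) = +0.113221
Convexity effect: ½·C·(Δy)² = 0.5 × 45.5 × (-0.019)² = +0.00821275
ΔP/P ≈ +0.113221 + 0.00821275 = +0.12143375
ΔP ≈ 97.54 × (+0.12143375) = +11.844647975.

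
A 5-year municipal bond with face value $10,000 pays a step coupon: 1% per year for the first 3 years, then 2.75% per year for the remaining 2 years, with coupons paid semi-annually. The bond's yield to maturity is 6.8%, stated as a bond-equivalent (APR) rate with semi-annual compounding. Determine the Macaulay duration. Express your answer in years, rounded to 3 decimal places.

Periodic yield y = 0.034. Discount each cash flow and weight by its period:
  t   CF        PV=CF/(1+0.034)^t    t·PV
  1        50.00        48.3559        48.3559
  2        50.00        46.7659        93.5317
  3        50.00        45.2281       135.6843
  4        50.00        43.7409       174.9637
  5        50.00        42.3026       211.5131
  6        50.00        40.9116       245.4698
  7       137.50       108.8075       761.6527
  8       137.50       105.2297       841.8377
  9       137.50       101.7695       915.9259
  10   10,137.50     7,256.4713    72,564.7126
  Σ                  7,839.5831    75,993.6474
Price P = Σ PV = 7,839.5831.
Macaulay duration = Σ(t·PV) / P = 75,993.6474 / 7,839.5831 = 9.69358 half-year periods.
In years: 9.69358 / 2 = 4.84679 years.

4.847 years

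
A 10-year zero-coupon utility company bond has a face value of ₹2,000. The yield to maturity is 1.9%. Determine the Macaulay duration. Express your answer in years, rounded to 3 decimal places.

A zero-coupon bond has a single cash flow at maturity, so its Macaulay duration equals its maturity: 10 years.

10.000 years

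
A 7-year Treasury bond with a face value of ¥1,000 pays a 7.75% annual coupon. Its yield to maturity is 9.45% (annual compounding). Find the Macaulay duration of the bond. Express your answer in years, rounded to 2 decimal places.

Periodic yield y = 0.0945. Discount each cash flow and weight by its year:
  t   CF        PV=CF/(1+0.0945)^t    t·PV
  1        77.50        70.8086        70.8086
  2        77.50        64.6949       129.3898
  3        77.50        59.1091       177.3273
  4        77.50        54.0056       216.0223
  5        77.50        49.3427       246.7135
  6        77.50        45.0824       270.4944
  7     1,077.50       572.6733     4,008.7129
  Σ                    915.7166     5,119.4689
Price P = Σ PV = 915.7166.
Macaulay duration = Σ(t·PV) / P = 5,119.4689 / 915.7166 = 5.59067 years.

5.59 years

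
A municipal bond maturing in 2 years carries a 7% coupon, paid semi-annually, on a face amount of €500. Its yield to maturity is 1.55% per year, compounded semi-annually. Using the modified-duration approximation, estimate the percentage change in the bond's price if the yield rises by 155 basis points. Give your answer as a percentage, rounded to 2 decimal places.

-2.93%

Periodic yield y = 0.00775. Modified duration first:
  t   CF        PV=CF/(1+0.00775)^t    t·PV
  1        17.50        17.3654        17.3654
  2        17.50        17.2319        34.4637
  3        17.50        17.0994        51.2981
  4       517.50       501.7636     2,007.0543
  Σ                    553.4602     2,110.1815
P = 553.4602; D_Mac = 3.81271 half-year periods = 1.90635 yrs; D_mod = 1.90635/(1+0.00775) = 1.89169 yrs.
ΔP/P ≈ -D_mod · Δy = -1.89169 × (+0.0155) = -0.029321 = -2.9321%.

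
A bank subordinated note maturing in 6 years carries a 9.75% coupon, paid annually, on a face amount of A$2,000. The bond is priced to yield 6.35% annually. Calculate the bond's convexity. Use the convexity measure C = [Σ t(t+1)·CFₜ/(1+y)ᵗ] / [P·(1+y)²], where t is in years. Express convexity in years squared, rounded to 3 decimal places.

With y = 0.0635:
  t   CF        PV=CF/(1+0.0635)^t    t·PV        t(t+1)·PV
  1       195.00       183.3568       183.3568         366.7137
  2       195.00       172.4089       344.8178       1,034.4533
  3       195.00       162.1146       486.3438       1,945.3752
  4       195.00       152.4350       609.7399       3,048.6996
  5       195.00       143.3333       716.6666       4,299.9994
  6     2,195.00     1,517.0838     9,102.5026      63,717.5179
  Σ                  2,330.7324    11,443.4274      74,412.7590
P = 2,330.7324.
Convexity = Σ t(t+1)·PV / [P·(1+y)²] = 74,412.7590 / (2,330.7324 × 1.131032) = 28.22799.

28.228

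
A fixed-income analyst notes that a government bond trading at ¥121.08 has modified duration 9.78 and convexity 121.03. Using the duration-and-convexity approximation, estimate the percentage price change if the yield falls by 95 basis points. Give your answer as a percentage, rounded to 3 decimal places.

Duration effect: -D_mod·Δy = -9.78 × (-0.0095) = +0.092910
Convexity effect: ½·C·(Δy)² = 0.5 × 121.03 × (-0.0095)² = +0.00546147875
ΔP/P ≈ +0.092910 + 0.00546147875 = +0.09837147875
= +9.837147875%.

+9.837%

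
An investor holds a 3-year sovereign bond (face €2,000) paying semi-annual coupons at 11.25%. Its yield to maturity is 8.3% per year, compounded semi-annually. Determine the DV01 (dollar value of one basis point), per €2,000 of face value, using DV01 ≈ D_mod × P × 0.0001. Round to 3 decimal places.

Periodic yield y = 0.0415.
  t   CF        PV=CF/(1+0.0415)^t    t·PV
  1       112.50       108.0173       108.0173
  2       112.50       103.7132       207.4264
  3       112.50        99.5806       298.7418
  4       112.50        95.6127       382.4507
  5       112.50        91.8028       459.0142
  6     2,112.50     1,655.1642     9,930.9849
  Σ                  2,153.8907    11,386.6352
P = 2,153.8907; D_Mac = 5.28654 half-year periods = 2.64327 yrs; D_mod = 2.53795 yrs.
DV01 ≈ 2.53795 × 2,153.8907 × 0.0001 = 0.546646.

€0.547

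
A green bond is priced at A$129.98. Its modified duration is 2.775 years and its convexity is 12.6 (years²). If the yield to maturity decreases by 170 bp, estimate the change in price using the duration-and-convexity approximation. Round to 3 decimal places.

+A$6.368

Duration effect: -D_mod·Δy = -2.775 × (-0.017) = +0.047175
Convexity effect: ½·C·(Δy)² = 0.5 × 12.6 × (-0.017)² = +0.0018207
ΔP/P ≈ +0.047175 + 0.0018207 = +0.0489957
ΔP ≈ 129.98 × (+0.0489957) = +6.368461086.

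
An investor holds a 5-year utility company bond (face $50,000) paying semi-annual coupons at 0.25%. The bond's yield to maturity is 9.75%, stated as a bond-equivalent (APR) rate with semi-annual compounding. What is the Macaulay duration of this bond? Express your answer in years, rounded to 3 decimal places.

4.962 years

Periodic yield y = 0.04875. Discount each cash flow and weight by its period:
  t   CF        PV=CF/(1+0.04875)^t    t·PV
  1        62.50        59.5948        59.5948
  2        62.50        56.8246       113.6491
  3        62.50        54.1831       162.5494
  4        62.50        51.6645       206.6579
  5        62.50        49.2629       246.3146
  6        62.50        46.9730       281.8379
  7        62.50        44.7895       313.5265
  8        62.50        42.7075       341.6601
  9        62.50        40.7223       366.5007
  10   50,062.50    31,102.3207   311,023.2070
  Σ                 31,549.0428   313,115.4979
Price P = Σ PV = 31,549.0428.
Macaulay duration = Σ(t·PV) / P = 313,115.4979 / 31,549.0428 = 9.92472 half-year periods.
In years: 9.92472 / 2 = 4.96236 years.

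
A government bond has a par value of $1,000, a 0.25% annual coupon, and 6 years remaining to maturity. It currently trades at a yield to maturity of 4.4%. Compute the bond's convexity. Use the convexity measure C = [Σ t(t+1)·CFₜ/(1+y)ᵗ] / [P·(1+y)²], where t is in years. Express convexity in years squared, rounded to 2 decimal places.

38.17

With y = 0.044:
  t   CF        PV=CF/(1+0.044)^t    t·PV        t(t+1)·PV
  1         2.50         2.3946         2.3946           4.7893
  2         2.50         2.2937         4.5874          13.7623
  3         2.50         2.1970         6.5911          26.3645
  4         2.50         2.1044         8.4178          42.0889
  5         2.50         2.0158        10.0788          60.4726
  6     1,002.50       774.2503     4,645.5019      32,518.5131
  Σ                    785.2559     4,677.5716      32,665.9907
P = 785.2559.
Convexity = Σ t(t+1)·PV / [P·(1+y)²] = 32,665.9907 / (785.2559 × 1.089936) = 38.16661.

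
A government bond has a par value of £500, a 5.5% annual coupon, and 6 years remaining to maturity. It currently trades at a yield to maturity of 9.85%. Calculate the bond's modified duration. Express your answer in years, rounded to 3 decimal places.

4.712 years

Periodic yield y = 0.0985. First find Macaulay duration:
  t   CF        PV=CF/(1+0.0985)^t    t·PV
  1        27.50        25.0341        25.0341
  2        27.50        22.7894        45.5788
  3        27.50        20.7459        62.2377
  4        27.50        18.8857        75.5427
  5        27.50        17.1922        85.9612
  6       527.50       300.2079     1,801.2473
  Σ                    404.8552     2,095.6018
P = 404.8552; Macaulay duration = 2,095.6018 / 404.8552 = 5.17618 years.
Modified duration = D_Mac / (1 + y) = 5.17618 / 1.0985 = 4.71204 years.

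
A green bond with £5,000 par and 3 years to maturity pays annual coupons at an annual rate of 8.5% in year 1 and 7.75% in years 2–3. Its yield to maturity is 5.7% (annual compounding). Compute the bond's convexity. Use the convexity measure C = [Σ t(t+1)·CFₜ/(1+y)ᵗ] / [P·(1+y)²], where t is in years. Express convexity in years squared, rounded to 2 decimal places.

With y = 0.057:
  t   CF        PV=CF/(1+0.057)^t    t·PV        t(t+1)·PV
  1       425.00       402.0814       402.0814         804.1627
  2       387.50       346.8341       693.6681       2,081.0043
  3     5,387.50     4,562.0740    13,686.2219      54,744.8875
  Σ                  5,310.9894    14,781.9713      57,630.0545
P = 5,310.9894.
Convexity = Σ t(t+1)·PV / [P·(1+y)²] = 57,630.0545 / (5,310.9894 × 1.117249) = 9.71233.

9.71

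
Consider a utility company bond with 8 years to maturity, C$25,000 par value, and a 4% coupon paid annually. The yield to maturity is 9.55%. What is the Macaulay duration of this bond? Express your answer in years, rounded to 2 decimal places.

6.77 years

Periodic yield y = 0.0955. Discount each cash flow and weight by its year:
  t   CF        PV=CF/(1+0.0955)^t    t·PV
  1     1,000.00       912.8252       912.8252
  2     1,000.00       833.2498     1,666.4997
  3     1,000.00       760.6114     2,281.8343
  4     1,000.00       694.3053     2,777.2211
  5     1,000.00       633.7794     3,168.8968
  6     1,000.00       578.5298     3,471.1786
  7     1,000.00       528.0965     3,696.6758
  8    26,000.00    12,533.5556   100,268.4450
  Σ                 17,474.9531   118,243.5765
Price P = Σ PV = 17,474.9531.
Macaulay duration = Σ(t·PV) / P = 118,243.5765 / 17,474.9531 = 6.76646 years.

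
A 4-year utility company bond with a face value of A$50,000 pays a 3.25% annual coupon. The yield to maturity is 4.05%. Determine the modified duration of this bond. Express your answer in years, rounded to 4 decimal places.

Periodic yield y = 0.0405. First find Macaulay duration:
  t   CF        PV=CF/(1+0.0405)^t    t·PV
  1     1,625.00     1,561.7492     1,561.7492
  2     1,625.00     1,500.9603     3,001.9205
  3     1,625.00     1,442.5375     4,327.6125
  4    51,625.00    44,044.5043   176,178.0172
  Σ                 48,549.7512   185,069.2994
P = 48,549.7512; Macaulay duration = 185,069.2994 / 48,549.7512 = 3.81195 years.
Modified duration = D_Mac / (1 + y) = 3.81195 / 1.0405 = 3.66358 years.

3.6636 years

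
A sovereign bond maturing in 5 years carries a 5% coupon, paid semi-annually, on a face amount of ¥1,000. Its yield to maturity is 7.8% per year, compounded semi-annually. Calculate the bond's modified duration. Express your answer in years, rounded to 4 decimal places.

4.2793 years

Periodic yield y = 0.039. First find Macaulay duration:
  t   CF        PV=CF/(1+0.039)^t    t·PV
  1        25.00        24.0616        24.0616
  2        25.00        23.1584        46.3168
  3        25.00        22.2891        66.8674
  4        25.00        21.4525        85.8100
  5        25.00        20.6473       103.2363
  6        25.00        19.8722       119.2334
  7        25.00        19.1263       133.8842
  8        25.00        18.4084       147.2671
  9        25.00        17.7174       159.4566
  10    1,025.00       699.1468     6,991.4683
  Σ                    885.8801     7,877.6016
P = 885.8801; Macaulay duration = 7,877.6016 / 885.8801 = 8.89240 half-year periods = 4.44620 years.
Modified duration = D_Mac / (1 + y) = 4.44620 / 1.039 = 4.27931 years.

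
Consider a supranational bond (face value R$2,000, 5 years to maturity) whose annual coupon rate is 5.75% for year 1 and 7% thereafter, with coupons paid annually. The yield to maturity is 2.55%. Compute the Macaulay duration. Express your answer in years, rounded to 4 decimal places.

4.4833 years

Periodic yield y = 0.0255. Discount each cash flow and weight by its year:
  t   CF        PV=CF/(1+0.0255)^t    t·PV
  1       115.00       112.1404       112.1404
  2       140.00       133.1241       266.2482
  3       140.00       129.8139       389.4416
  4       140.00       126.5859       506.3437
  5     2,140.00     1,886.8416     9,434.2082
  Σ                  2,388.5059    10,708.3820
Price P = Σ PV = 2,388.5059.
Macaulay duration = Σ(t·PV) / P = 10,708.3820 / 2,388.5059 = 4.48330 years.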